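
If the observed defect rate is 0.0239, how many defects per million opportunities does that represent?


DPMO = defect_rate * 1000000 = 0.0239 * 1000000

23900


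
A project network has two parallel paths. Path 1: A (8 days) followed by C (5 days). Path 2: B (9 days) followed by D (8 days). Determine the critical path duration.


Path 1 = 8 + 5 = 13 days
Path 2 = 9 + 8 = 17 days
Duration = max(13, 17) = 17 days

17 days


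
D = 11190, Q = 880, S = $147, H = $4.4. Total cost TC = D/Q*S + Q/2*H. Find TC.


TC = 11190/880 * 147 + 880/2 * 4.4

$3805.24


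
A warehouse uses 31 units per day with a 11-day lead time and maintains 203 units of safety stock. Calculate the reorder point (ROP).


Formula: ROP = (Daily Demand * Lead Time) + Safety Stock
Demand during lead time = 31 * 11 = 341 units
ROP = 341 + 203 = 544 units

544 units


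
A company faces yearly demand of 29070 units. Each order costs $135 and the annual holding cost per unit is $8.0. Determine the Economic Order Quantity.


Formula: EOQ = sqrt(2 * D * S / H)
Numerator: 2 * 29070 * 135 = 7848900
2DS/H = 7848900 / 8.0 = 981112.5
EOQ = sqrt(981112.5) = 990.5 units

990.5 units


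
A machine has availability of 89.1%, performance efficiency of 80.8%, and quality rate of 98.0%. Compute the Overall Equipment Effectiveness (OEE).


Formula: OEE = Availability * Performance * Quality / 10000
A * P = 89.1% * 80.8% / 100 = 71.99%
OEE = 71.99% * 98.0% / 100 = 70.6%

70.6%


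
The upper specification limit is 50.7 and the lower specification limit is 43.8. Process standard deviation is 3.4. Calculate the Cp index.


Cp = (50.7 - 43.8) / (6 * 3.4)

0.34


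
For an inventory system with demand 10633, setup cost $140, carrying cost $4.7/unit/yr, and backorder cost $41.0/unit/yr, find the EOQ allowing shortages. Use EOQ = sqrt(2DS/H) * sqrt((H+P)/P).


Formula: EOQ* = sqrt(2DS/H) * sqrt((H+P)/P)
Base EOQ = sqrt(2*10633*140/4.7) = 795.9 units
Correction = sqrt((4.7+41.0)/41.0) = 1.05576
EOQ* = 795.9 * 1.05576 = 840.3 units

840.3 units


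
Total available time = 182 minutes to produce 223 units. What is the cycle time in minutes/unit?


Formula: CT = Available Time / Number of Units
CT = 182 min / 223 units
CT = 0.82 min/unit

0.82 min/unit


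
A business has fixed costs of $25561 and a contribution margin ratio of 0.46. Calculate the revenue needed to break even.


Formula: BER = Fixed Costs / Contribution Margin Ratio
BER = $25561 / 0.46
BER = $55567.39 (to the nearest cent)

$55567.39


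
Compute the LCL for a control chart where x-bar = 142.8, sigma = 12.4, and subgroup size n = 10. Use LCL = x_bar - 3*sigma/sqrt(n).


LCL = 142.8 - 3 * 12.4 / sqrt(10)

131.04


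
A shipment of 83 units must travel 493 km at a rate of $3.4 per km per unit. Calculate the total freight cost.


TC = dist * cost * units = 493 * 3.4 * 83 = $139124.60

$139124.60


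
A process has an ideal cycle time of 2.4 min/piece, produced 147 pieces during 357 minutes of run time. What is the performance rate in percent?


Formula: Performance = (Ideal CT * Total Count) / Run Time * 100
Ideal output time = 2.4 * 147 = 352.8 min
Performance = 352.8 / 357 * 100 = 98.8%

98.8%


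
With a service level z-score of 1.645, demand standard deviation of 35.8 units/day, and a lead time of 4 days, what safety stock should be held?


Formula: SS = z * sigma_d * sqrt(LT)
sqrt(LT) = sqrt(4) = 2.0
SS = 1.645 * 35.8 * 2.0
SS = 117.8 units

117.8 units


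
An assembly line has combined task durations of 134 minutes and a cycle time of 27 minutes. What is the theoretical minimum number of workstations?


Formula: N_min = ceil(Sum of Task Times / Cycle Time)
N_min = ceil(134 min / 27 min) = ceil(4.963)
N_min = 5 stations

5


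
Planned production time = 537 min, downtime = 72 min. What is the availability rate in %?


Formula: Availability = (Planned Time - Downtime) / Planned Time * 100
Uptime = 537 - 72 = 465 min
Availability = 465 / 537 * 100 = 86.6%

86.6%


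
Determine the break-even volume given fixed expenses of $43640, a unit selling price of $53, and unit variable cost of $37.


Formula: BEQ = Fixed Costs / (Price - Variable Cost)
Contribution margin = $53 - $37 = $16/unit
BEQ = ceil($43640 / $16/unit) = ceil(2727.5) = 2728 units

2728 units


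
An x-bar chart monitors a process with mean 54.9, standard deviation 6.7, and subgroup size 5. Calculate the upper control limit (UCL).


UCL = 54.9 + 3 * 6.7 / sqrt(5)

63.89


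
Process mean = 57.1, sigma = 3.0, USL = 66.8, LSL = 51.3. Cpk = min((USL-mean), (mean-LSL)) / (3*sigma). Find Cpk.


Cpu = (66.8 - 57.1) / (3 * 3.0) = 1.08
Cpl = (57.1 - 51.3) / (3 * 3.0) = 0.64
Cpk = min(1.08, 0.64) = 0.64

0.64


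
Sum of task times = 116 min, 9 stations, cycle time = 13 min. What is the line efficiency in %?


Formula: Efficiency = Sum of Task Times / (N_stations * CT) * 100
Total station capacity = 9 stations * 13 min = 117 min
Efficiency = 116 / 117 * 100 = 99.1%

99.1%


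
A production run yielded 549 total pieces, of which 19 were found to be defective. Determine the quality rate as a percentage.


Formula: Quality Rate = Good Pieces / Total Pieces * 100
Good pieces = 549 - 19 = 530
QR = 530 / 549 * 100 = 96.5%

96.5%


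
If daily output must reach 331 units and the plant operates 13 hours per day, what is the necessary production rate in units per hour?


Formula: Production Rate = Daily Demand / Available Hours
Rate = 331 units/day / 13 hours/day
Rate = 25.5 units/hour

25.5 units/hour


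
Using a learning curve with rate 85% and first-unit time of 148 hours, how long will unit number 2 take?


Formula: T_n = T_1 * (learning_rate)^(log2(n)) where learning_rate = rate/100
Doublings = log2(2) = 1
T_n = 148 * 0.85^1
T_n = 148 * 0.85 = 125.8 hours

125.8 hours


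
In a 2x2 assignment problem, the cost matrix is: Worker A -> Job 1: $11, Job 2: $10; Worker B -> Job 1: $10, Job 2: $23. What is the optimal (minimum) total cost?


Option 1: A->1 + B->2 = $11 + $23 = $34
Option 2: A->2 + B->1 = $10 + $10 = $20
Min cost = min($34, $20) = $20

$20


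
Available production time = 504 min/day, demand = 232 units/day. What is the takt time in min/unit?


Formula: Takt Time = Available Production Time / Customer Demand
Takt = 504 min/day / 232 units/day
Takt = 2.17 min/unit

2.17 min/unit


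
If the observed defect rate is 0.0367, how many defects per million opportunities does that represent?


DPMO = defect_rate * 1000000 = 0.0367 * 1000000

36700


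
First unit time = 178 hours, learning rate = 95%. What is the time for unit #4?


Formula: T_n = T_1 * (learning_rate)^(log2(n)) where learning_rate = rate/100
Doublings = log2(4) = 2
T_n = 178 * 0.95^2
T_n = 178 * 0.9025 = 160.6 hours

160.6 hours


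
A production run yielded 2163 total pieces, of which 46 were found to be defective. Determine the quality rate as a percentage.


Formula: Quality Rate = Good Pieces / Total Pieces * 100
Good pieces = 2163 - 46 = 2117
QR = 2117 / 2163 * 100 = 97.9%

97.9%


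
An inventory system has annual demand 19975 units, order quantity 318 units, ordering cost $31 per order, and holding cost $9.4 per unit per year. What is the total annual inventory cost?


TC = 19975/318 * 31 + 318/2 * 9.4

$3441.85


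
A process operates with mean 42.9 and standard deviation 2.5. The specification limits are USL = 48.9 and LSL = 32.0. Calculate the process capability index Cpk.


Cpu = (48.9 - 42.9) / (3 * 2.5) = 0.8
Cpl = (42.9 - 32.0) / (3 * 2.5) = 1.45
Cpk = min(0.8, 1.45) = 0.8

0.8


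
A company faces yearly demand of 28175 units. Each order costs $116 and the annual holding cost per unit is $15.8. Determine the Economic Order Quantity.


Formula: EOQ = sqrt(2 * D * S / H)
Numerator: 2 * 28175 * 116 = 6536600
2DS/H = 6536600 / 15.8 = 413708.9
EOQ = sqrt(413708.9) = 643.2 units

643.2 units


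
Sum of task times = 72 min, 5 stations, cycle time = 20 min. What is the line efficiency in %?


Formula: Efficiency = Sum of Task Times / (N_stations * CT) * 100
Total station capacity = 5 stations * 20 min = 100 min
Efficiency = 72 / 100 * 100 = 72.0%

72.0%


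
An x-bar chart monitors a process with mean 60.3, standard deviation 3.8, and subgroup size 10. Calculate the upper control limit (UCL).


UCL = 60.3 + 3 * 3.8 / sqrt(10)

63.9


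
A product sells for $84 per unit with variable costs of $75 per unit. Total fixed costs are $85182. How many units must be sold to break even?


Formula: BEQ = Fixed Costs / (Price - Variable Cost)
Contribution margin = $84 - $75 = $9/unit
BEQ = ceil($85182 / $9/unit) = ceil(9464.67) = 9465 units

9465 units


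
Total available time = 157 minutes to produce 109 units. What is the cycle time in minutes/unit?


Formula: CT = Available Time / Number of Units
CT = 157 min / 109 units
CT = 1.44 min/unit

1.44 min/unit


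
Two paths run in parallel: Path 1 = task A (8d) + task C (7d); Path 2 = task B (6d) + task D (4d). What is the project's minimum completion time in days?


Path 1 = 8 + 7 = 15 days
Path 2 = 6 + 4 = 10 days
Duration = max(15, 10) = 15 days

15 days


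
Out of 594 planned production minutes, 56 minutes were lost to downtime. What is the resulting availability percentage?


Formula: Availability = (Planned Time - Downtime) / Planned Time * 100
Uptime = 594 - 56 = 538 min
Availability = 538 / 594 * 100 = 90.6%

90.6%


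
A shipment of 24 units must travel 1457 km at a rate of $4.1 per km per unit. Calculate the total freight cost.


TC = dist * cost * units = 1457 * 4.1 * 24 = $143368.80

$143368.80


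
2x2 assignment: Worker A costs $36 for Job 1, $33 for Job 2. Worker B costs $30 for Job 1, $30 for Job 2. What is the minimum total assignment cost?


Option 1: A->1 + B->2 = $36 + $30 = $66
Option 2: A->2 + B->1 = $33 + $30 = $63
Min cost = min($66, $63) = $63

$63


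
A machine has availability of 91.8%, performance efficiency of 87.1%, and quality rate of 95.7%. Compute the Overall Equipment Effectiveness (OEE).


Formula: OEE = Availability * Performance * Quality / 10000
A * P = 91.8% * 87.1% / 100 = 79.96%
OEE = 79.96% * 95.7% / 100 = 76.5%

76.5%


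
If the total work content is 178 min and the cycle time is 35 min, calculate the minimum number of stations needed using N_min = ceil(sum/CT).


Formula: N_min = ceil(Sum of Task Times / Cycle Time)
N_min = ceil(178 min / 35 min) = ceil(5.0857)
N_min = 6 stations

6


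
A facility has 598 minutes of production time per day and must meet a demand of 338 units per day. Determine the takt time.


Formula: Takt Time = Available Production Time / Customer Demand
Takt = 598 min/day / 338 units/day
Takt = 1.77 min/unit

1.77 min/unit


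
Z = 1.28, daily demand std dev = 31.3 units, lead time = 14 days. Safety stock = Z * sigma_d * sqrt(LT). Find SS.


Formula: SS = z * sigma_d * sqrt(LT)
sqrt(LT) = sqrt(14) = 3.7417
SS = 1.28 * 31.3 * 3.7417
SS = 149.9 units

149.9 units


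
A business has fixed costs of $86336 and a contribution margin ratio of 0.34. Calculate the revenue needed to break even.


Formula: BER = Fixed Costs / Contribution Margin Ratio
BER = $86336 / 0.34
BER = $253929.41 (to the nearest cent)

$253929.41


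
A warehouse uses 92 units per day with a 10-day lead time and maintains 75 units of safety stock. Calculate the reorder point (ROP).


Formula: ROP = (Daily Demand * Lead Time) + Safety Stock
Demand during lead time = 92 * 10 = 920 units
ROP = 920 + 75 = 995 units

995 units


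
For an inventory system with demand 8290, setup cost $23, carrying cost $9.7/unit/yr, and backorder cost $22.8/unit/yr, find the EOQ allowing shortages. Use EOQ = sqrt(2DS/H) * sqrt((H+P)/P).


Formula: EOQ* = sqrt(2DS/H) * sqrt((H+P)/P)
Base EOQ = sqrt(2*8290*23/9.7) = 198.28 units
Correction = sqrt((9.7+22.8)/22.8) = 1.19392
EOQ* = 198.28 * 1.19392 = 236.7 units

236.7 units


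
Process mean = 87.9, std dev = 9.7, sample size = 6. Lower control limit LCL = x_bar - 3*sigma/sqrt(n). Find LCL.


LCL = 87.9 - 3 * 9.7 / sqrt(6)

76.02


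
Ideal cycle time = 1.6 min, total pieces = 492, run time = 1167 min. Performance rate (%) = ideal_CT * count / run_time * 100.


Formula: Performance = (Ideal CT * Total Count) / Run Time * 100
Ideal output time = 1.6 * 492 = 787.2 min
Performance = 787.2 / 1167 * 100 = 67.5%

67.5%


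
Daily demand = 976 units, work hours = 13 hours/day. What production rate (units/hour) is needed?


Formula: Production Rate = Daily Demand / Available Hours
Rate = 976 units/day / 13 hours/day
Rate = 75.1 units/hour

75.1 units/hour


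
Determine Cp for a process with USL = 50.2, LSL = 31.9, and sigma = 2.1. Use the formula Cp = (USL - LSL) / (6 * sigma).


Cp = (50.2 - 31.9) / (6 * 2.1)

1.45


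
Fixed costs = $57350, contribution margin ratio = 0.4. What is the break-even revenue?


Formula: BER = Fixed Costs / Contribution Margin Ratio
BER = $57350 / 0.4
BER = $143375.00 (to the nearest cent)

$143375.00


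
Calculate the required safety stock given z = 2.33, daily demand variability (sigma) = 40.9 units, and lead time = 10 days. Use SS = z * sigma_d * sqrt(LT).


Formula: SS = z * sigma_d * sqrt(LT)
sqrt(LT) = sqrt(10) = 3.1623
SS = 2.33 * 40.9 * 3.1623
SS = 301.4 units

301.4 units


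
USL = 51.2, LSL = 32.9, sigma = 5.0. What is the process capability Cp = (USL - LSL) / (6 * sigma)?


Cp = (51.2 - 32.9) / (6 * 5.0)

0.61


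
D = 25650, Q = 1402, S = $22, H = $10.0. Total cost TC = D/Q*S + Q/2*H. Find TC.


TC = 25650/1402 * 22 + 1402/2 * 10.0

$7412.50


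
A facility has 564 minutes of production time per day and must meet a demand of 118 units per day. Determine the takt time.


Formula: Takt Time = Available Production Time / Customer Demand
Takt = 564 min/day / 118 units/day
Takt = 4.78 min/unit

4.78 min/unit


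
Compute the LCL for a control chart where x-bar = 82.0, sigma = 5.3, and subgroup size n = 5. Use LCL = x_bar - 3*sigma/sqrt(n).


LCL = 82.0 - 3 * 5.3 / sqrt(5)

74.89


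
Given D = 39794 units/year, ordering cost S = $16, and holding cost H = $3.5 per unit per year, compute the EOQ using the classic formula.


Formula: EOQ = sqrt(2 * D * S / H)
Numerator: 2 * 39794 * 16 = 1273408
2DS/H = 1273408 / 3.5 = 363830.9
EOQ = sqrt(363830.9) = 603.2 units

603.2 units


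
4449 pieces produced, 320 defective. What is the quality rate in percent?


Formula: Quality Rate = Good Pieces / Total Pieces * 100
Good pieces = 4449 - 320 = 4129
QR = 4129 / 4449 * 100 = 92.8%

92.8%


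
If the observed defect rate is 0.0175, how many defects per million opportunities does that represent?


DPMO = defect_rate * 1000000 = 0.0175 * 1000000

17500


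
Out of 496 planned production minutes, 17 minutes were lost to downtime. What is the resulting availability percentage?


Formula: Availability = (Planned Time - Downtime) / Planned Time * 100
Uptime = 496 - 17 = 479 min
Availability = 479 / 496 * 100 = 96.6%

96.6%


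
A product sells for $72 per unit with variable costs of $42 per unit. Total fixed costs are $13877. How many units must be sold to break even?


Formula: BEQ = Fixed Costs / (Price - Variable Cost)
Contribution margin = $72 - $42 = $30/unit
BEQ = ceil($13877 / $30/unit) = ceil(462.57) = 463 units

463 units


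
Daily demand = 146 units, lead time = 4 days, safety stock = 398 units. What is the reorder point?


Formula: ROP = (Daily Demand * Lead Time) + Safety Stock
Demand during lead time = 146 * 4 = 584 units
ROP = 584 + 398 = 982 units

982 units


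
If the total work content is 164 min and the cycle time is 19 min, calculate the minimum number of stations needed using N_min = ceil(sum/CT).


Formula: N_min = ceil(Sum of Task Times / Cycle Time)
N_min = ceil(164 min / 19 min) = ceil(8.6316)
N_min = 9 stations

9


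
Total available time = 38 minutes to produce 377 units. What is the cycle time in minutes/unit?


Formula: CT = Available Time / Number of Units
CT = 38 min / 377 units
CT = 0.1 min/unit

0.1 min/unit


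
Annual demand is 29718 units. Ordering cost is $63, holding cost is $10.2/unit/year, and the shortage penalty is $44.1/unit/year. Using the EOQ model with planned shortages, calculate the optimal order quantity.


Formula: EOQ* = sqrt(2DS/H) * sqrt((H+P)/P)
Base EOQ = sqrt(2*29718*63/10.2) = 605.89 units
Correction = sqrt((10.2+44.1)/44.1) = 1.10964
EOQ* = 605.89 * 1.10964 = 672.3 units

672.3 units


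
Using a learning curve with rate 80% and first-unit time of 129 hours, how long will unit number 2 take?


Formula: T_n = T_1 * (learning_rate)^(log2(n)) where learning_rate = rate/100
Doublings = log2(2) = 1
T_n = 129 * 0.8^1
T_n = 129 * 0.8 = 103.2 hours

103.2 hours


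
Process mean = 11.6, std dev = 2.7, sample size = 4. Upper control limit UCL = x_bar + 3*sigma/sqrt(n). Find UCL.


UCL = 11.6 + 3 * 2.7 / sqrt(4)

15.65


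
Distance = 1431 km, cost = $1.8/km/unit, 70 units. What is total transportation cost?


TC = dist * cost * units = 1431 * 1.8 * 70 = $180306.00

$180306.00


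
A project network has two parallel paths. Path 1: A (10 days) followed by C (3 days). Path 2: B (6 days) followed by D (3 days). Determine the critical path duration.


Path 1 = 10 + 3 = 13 days
Path 2 = 6 + 3 = 9 days
Duration = max(13, 9) = 13 days

13 days


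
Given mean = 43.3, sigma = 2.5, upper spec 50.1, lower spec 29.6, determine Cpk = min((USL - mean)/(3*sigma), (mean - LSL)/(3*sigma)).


Cpu = (50.1 - 43.3) / (3 * 2.5) = 0.91
Cpl = (43.3 - 29.6) / (3 * 2.5) = 1.83
Cpk = min(0.91, 1.83) = 0.91

0.91


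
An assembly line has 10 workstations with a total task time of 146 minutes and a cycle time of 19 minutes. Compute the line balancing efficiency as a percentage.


Formula: Efficiency = Sum of Task Times / (N_stations * CT) * 100
Total station capacity = 10 stations * 19 min = 190 min
Efficiency = 146 / 190 * 100 = 76.8%

76.8%


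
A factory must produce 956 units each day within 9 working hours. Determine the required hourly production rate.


Formula: Production Rate = Daily Demand / Available Hours
Rate = 956 units/day / 9 hours/day
Rate = 106.2 units/hour

106.2 units/hour


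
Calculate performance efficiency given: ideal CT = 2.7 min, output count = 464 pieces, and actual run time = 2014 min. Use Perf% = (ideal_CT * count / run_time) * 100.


Formula: Performance = (Ideal CT * Total Count) / Run Time * 100
Ideal output time = 2.7 * 464 = 1252.8 min
Performance = 1252.8 / 2014 * 100 = 62.2%

62.2%


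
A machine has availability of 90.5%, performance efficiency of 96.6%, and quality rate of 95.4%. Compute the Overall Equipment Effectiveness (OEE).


Formula: OEE = Availability * Performance * Quality / 10000
A * P = 90.5% * 96.6% / 100 = 87.42%
OEE = 87.42% * 95.4% / 100 = 83.4%

83.4%


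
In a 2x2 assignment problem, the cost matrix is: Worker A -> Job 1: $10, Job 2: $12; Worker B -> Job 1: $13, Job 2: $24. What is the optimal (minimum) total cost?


Option 1: A->1 + B->2 = $10 + $24 = $34
Option 2: A->2 + B->1 = $12 + $13 = $25
Min cost = min($34, $25) = $25

$25


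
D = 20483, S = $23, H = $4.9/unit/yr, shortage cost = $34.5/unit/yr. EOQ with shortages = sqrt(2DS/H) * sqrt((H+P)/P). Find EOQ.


Formula: EOQ* = sqrt(2DS/H) * sqrt((H+P)/P)
Base EOQ = sqrt(2*20483*23/4.9) = 438.51 units
Correction = sqrt((4.9+34.5)/34.5) = 1.06866
EOQ* = 438.51 * 1.06866 = 468.6 units

468.6 units


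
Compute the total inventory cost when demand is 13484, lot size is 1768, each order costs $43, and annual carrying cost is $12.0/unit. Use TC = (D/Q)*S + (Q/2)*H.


TC = 13484/1768 * 43 + 1768/2 * 12.0

$10935.95


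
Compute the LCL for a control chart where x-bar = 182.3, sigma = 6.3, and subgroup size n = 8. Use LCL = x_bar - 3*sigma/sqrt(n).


LCL = 182.3 - 3 * 6.3 / sqrt(8)

175.62


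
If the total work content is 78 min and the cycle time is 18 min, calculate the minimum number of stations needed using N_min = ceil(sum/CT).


Formula: N_min = ceil(Sum of Task Times / Cycle Time)
N_min = ceil(78 min / 18 min) = ceil(4.3333)
N_min = 5 stations

5


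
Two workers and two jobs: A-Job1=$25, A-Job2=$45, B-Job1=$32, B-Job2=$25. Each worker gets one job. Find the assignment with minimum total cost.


Option 1: A->1 + B->2 = $25 + $25 = $50
Option 2: A->2 + B->1 = $45 + $32 = $77
Min cost = min($50, $77) = $50

$50


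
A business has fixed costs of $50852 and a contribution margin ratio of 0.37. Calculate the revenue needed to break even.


Formula: BER = Fixed Costs / Contribution Margin Ratio
BER = $50852 / 0.37
BER = $137437.84 (to the nearest cent)

$137437.84


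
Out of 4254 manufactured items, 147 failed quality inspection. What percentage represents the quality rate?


Formula: Quality Rate = Good Pieces / Total Pieces * 100
Good pieces = 4254 - 147 = 4107
QR = 4107 / 4254 * 100 = 96.5%

96.5%


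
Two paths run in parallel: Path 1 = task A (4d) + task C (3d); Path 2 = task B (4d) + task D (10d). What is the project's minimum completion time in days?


Path 1 = 4 + 3 = 7 days
Path 2 = 4 + 10 = 14 days
Duration = max(7, 14) = 14 days

14 days


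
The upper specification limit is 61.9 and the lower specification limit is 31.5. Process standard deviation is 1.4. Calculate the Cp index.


Cp = (61.9 - 31.5) / (6 * 1.4)

3.62


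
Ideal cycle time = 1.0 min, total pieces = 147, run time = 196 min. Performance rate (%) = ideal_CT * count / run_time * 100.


Formula: Performance = (Ideal CT * Total Count) / Run Time * 100
Ideal output time = 1.0 * 147 = 147.0 min
Performance = 147.0 / 196 * 100 = 75.0%

75.0%


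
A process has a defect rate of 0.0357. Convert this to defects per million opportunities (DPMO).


DPMO = defect_rate * 1000000 = 0.0357 * 1000000

35700


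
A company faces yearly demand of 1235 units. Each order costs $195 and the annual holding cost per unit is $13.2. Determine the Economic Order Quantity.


Formula: EOQ = sqrt(2 * D * S / H)
Numerator: 2 * 1235 * 195 = 481650
2DS/H = 481650 / 13.2 = 36488.6
EOQ = sqrt(36488.6) = 191.0 units

191.0 units


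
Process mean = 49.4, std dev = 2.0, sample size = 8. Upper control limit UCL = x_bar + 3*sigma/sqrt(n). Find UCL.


UCL = 49.4 + 3 * 2.0 / sqrt(8)

51.52


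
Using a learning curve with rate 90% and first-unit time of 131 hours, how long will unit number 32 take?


Formula: T_n = T_1 * (learning_rate)^(log2(n)) where learning_rate = rate/100
Doublings = log2(32) = 5
T_n = 131 * 0.9^5
T_n = 131 * 0.5905 = 77.4 hours

77.4 hours


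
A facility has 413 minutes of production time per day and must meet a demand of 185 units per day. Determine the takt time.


Formula: Takt Time = Available Production Time / Customer Demand
Takt = 413 min/day / 185 units/day
Takt = 2.23 min/unit

2.23 min/unit


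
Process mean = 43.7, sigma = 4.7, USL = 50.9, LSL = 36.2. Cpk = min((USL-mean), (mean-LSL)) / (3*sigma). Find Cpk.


Cpu = (50.9 - 43.7) / (3 * 4.7) = 0.51
Cpl = (43.7 - 36.2) / (3 * 4.7) = 0.53
Cpk = min(0.51, 0.53) = 0.51

0.51


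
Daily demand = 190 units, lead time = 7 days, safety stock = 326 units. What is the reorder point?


Formula: ROP = (Daily Demand * Lead Time) + Safety Stock
Demand during lead time = 190 * 7 = 1330 units
ROP = 1330 + 326 = 1656 units

1656 units


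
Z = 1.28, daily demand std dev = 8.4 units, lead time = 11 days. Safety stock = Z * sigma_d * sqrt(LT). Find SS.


Formula: SS = z * sigma_d * sqrt(LT)
sqrt(LT) = sqrt(11) = 3.3166
SS = 1.28 * 8.4 * 3.3166
SS = 35.7 units

35.7 units


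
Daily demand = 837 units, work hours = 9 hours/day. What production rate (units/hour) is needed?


Formula: Production Rate = Daily Demand / Available Hours
Rate = 837 units/day / 9 hours/day
Rate = 93.0 units/hour

93.0 units/hour


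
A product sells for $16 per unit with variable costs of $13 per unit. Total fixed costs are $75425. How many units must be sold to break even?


Formula: BEQ = Fixed Costs / (Price - Variable Cost)
Contribution margin = $16 - $13 = $3/unit
BEQ = ceil($75425 / $3/unit) = ceil(25141.67) = 25142 units

25142 units


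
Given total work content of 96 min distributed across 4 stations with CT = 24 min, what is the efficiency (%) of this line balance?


Formula: Efficiency = Sum of Task Times / (N_stations * CT) * 100
Total station capacity = 4 stations * 24 min = 96 min
Efficiency = 96 / 96 * 100 = 100.0%

100.0%


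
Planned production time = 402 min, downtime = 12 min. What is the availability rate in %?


Formula: Availability = (Planned Time - Downtime) / Planned Time * 100
Uptime = 402 - 12 = 390 min
Availability = 390 / 402 * 100 = 97.0%

97.0%


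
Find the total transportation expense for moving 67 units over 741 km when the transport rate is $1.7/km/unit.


TC = dist * cost * units = 741 * 1.7 * 67 = $84399.90

$84399.90


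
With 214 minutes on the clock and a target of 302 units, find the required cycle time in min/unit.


Formula: CT = Available Time / Number of Units
CT = 214 min / 302 units
CT = 0.71 min/unit

0.71 min/unit


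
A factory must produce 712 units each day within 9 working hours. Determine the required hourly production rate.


Formula: Production Rate = Daily Demand / Available Hours
Rate = 712 units/day / 9 hours/day
Rate = 79.1 units/hour

79.1 units/hour


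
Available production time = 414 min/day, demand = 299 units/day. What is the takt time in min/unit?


Formula: Takt Time = Available Production Time / Customer Demand
Takt = 414 min/day / 299 units/day
Takt = 1.38 min/unit

1.38 min/unit


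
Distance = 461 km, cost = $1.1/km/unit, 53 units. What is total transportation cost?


TC = dist * cost * units = 461 * 1.1 * 53 = $26876.30

$26876.30


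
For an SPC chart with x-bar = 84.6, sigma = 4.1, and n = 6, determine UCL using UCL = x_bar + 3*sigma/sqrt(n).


UCL = 84.6 + 3 * 4.1 / sqrt(6)

89.62


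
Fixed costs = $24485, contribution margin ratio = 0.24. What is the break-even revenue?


Formula: BER = Fixed Costs / Contribution Margin Ratio
BER = $24485 / 0.24
BER = $102020.83 (to the nearest cent)

$102020.83


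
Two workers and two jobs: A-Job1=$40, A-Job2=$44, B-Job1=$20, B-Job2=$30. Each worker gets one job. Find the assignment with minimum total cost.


Option 1: A->1 + B->2 = $40 + $30 = $70
Option 2: A->2 + B->1 = $44 + $20 = $64
Min cost = min($70, $64) = $64

$64


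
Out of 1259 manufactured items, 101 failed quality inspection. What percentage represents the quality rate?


Formula: Quality Rate = Good Pieces / Total Pieces * 100
Good pieces = 1259 - 101 = 1158
QR = 1158 / 1259 * 100 = 92.0%

92.0%


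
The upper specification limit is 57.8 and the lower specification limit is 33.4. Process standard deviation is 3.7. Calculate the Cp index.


Cp = (57.8 - 33.4) / (6 * 3.7)

1.1


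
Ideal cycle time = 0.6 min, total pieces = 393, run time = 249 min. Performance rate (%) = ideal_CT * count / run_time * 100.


Formula: Performance = (Ideal CT * Total Count) / Run Time * 100
Ideal output time = 0.6 * 393 = 235.8 min
Performance = 235.8 / 249 * 100 = 94.7%

94.7%


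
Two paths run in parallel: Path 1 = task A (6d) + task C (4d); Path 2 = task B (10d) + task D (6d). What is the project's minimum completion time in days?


Path 1 = 6 + 4 = 10 days
Path 2 = 10 + 6 = 16 days
Duration = max(10, 16) = 16 days

16 days


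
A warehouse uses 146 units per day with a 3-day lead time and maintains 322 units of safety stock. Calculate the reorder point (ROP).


Formula: ROP = (Daily Demand * Lead Time) + Safety Stock
Demand during lead time = 146 * 3 = 438 units
ROP = 438 + 322 = 760 units

760 units


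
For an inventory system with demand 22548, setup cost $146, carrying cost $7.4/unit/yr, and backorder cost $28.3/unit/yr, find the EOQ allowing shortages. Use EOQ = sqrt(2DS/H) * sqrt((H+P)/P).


Formula: EOQ* = sqrt(2DS/H) * sqrt((H+P)/P)
Base EOQ = sqrt(2*22548*146/7.4) = 943.26 units
Correction = sqrt((7.4+28.3)/28.3) = 1.12316
EOQ* = 943.26 * 1.12316 = 1059.4 units

1059.4 units


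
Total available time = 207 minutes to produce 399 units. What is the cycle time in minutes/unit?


Formula: CT = Available Time / Number of Units
CT = 207 min / 399 units
CT = 0.52 min/unit

0.52 min/unit


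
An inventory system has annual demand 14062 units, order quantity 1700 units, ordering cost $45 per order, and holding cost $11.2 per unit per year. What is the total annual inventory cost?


TC = 14062/1700 * 45 + 1700/2 * 11.2

$9892.23


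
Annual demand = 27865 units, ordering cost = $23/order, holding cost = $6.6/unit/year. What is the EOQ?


Formula: EOQ = sqrt(2 * D * S / H)
Numerator: 2 * 27865 * 23 = 1281790
2DS/H = 1281790 / 6.6 = 194210.6
EOQ = sqrt(194210.6) = 440.7 units

440.7 units


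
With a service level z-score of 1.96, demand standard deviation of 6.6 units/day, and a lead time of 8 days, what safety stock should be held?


Formula: SS = z * sigma_d * sqrt(LT)
sqrt(LT) = sqrt(8) = 2.8284
SS = 1.96 * 6.6 * 2.8284
SS = 36.6 units

36.6 units


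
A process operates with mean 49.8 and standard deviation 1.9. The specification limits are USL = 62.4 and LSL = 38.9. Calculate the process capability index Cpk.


Cpu = (62.4 - 49.8) / (3 * 1.9) = 2.21
Cpl = (49.8 - 38.9) / (3 * 1.9) = 1.91
Cpk = min(2.21, 1.91) = 1.91

1.91


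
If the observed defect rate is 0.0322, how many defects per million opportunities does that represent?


DPMO = defect_rate * 1000000 = 0.0322 * 1000000

32200


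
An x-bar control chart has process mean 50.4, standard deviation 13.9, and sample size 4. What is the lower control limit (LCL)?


LCL = 50.4 - 3 * 13.9 / sqrt(4)

29.55


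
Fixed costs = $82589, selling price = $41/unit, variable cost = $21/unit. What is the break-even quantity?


Formula: BEQ = Fixed Costs / (Price - Variable Cost)
Contribution margin = $41 - $21 = $20/unit
BEQ = ceil($82589 / $20/unit) = ceil(4129.45) = 4130 units

4130 units


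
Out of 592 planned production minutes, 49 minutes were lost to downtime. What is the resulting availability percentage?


Formula: Availability = (Planned Time - Downtime) / Planned Time * 100
Uptime = 592 - 49 = 543 min
Availability = 543 / 592 * 100 = 91.7%

91.7%


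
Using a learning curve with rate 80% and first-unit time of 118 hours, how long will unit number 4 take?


Formula: T_n = T_1 * (learning_rate)^(log2(n)) where learning_rate = rate/100
Doublings = log2(4) = 2
T_n = 118 * 0.8^2
T_n = 118 * 0.64 = 75.5 hours

75.5 hours


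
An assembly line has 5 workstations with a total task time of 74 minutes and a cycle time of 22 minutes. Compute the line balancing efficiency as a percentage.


Formula: Efficiency = Sum of Task Times / (N_stations * CT) * 100
Total station capacity = 5 stations * 22 min = 110 min
Efficiency = 74 / 110 * 100 = 67.3%

67.3%


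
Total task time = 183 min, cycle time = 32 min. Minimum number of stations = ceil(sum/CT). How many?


Formula: N_min = ceil(Sum of Task Times / Cycle Time)
N_min = ceil(183 min / 32 min) = ceil(5.7188)
N_min = 6 stations

6


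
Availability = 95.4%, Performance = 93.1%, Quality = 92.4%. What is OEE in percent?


Formula: OEE = Availability * Performance * Quality / 10000
A * P = 95.4% * 93.1% / 100 = 88.82%
OEE = 88.82% * 92.4% / 100 = 82.1%

82.1%


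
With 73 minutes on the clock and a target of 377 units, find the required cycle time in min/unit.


Formula: CT = Available Time / Number of Units
CT = 73 min / 377 units
CT = 0.19 min/unit

0.19 min/unit


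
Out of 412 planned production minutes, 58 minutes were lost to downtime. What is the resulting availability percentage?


Formula: Availability = (Planned Time - Downtime) / Planned Time * 100
Uptime = 412 - 58 = 354 min
Availability = 354 / 412 * 100 = 85.9%

85.9%


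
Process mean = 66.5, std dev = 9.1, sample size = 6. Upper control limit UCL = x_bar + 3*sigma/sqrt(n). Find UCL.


UCL = 66.5 + 3 * 9.1 / sqrt(6)

77.65


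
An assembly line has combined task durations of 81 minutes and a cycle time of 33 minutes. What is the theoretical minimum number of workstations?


Formula: N_min = ceil(Sum of Task Times / Cycle Time)
N_min = ceil(81 min / 33 min) = ceil(2.4545)
N_min = 3 stations

3


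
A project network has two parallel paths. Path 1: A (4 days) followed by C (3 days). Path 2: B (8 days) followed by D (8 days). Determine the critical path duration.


Path 1 = 4 + 3 = 7 days
Path 2 = 8 + 8 = 16 days
Duration = max(7, 16) = 16 days

16 days


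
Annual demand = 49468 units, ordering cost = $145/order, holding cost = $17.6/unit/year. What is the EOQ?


Formula: EOQ = sqrt(2 * D * S / H)
Numerator: 2 * 49468 * 145 = 14345720
2DS/H = 14345720 / 17.6 = 815097.7
EOQ = sqrt(815097.7) = 902.8 units

902.8 units


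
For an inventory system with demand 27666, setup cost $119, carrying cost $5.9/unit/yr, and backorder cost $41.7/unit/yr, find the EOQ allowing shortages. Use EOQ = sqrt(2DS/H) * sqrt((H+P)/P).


Formula: EOQ* = sqrt(2DS/H) * sqrt((H+P)/P)
Base EOQ = sqrt(2*27666*119/5.9) = 1056.42 units
Correction = sqrt((5.9+41.7)/41.7) = 1.0684
EOQ* = 1056.42 * 1.0684 = 1128.7 units

1128.7 units


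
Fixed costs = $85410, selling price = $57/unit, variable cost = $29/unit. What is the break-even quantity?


Formula: BEQ = Fixed Costs / (Price - Variable Cost)
Contribution margin = $57 - $29 = $28/unit
BEQ = ceil($85410 / $28/unit) = ceil(3050.36) = 3051 units

3051 units


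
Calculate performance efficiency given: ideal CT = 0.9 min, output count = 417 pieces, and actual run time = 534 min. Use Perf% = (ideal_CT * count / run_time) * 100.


Formula: Performance = (Ideal CT * Total Count) / Run Time * 100
Ideal output time = 0.9 * 417 = 375.3 min
Performance = 375.3 / 534 * 100 = 70.3%

70.3%


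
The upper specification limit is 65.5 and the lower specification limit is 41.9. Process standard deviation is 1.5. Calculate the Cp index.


Cp = (65.5 - 41.9) / (6 * 1.5)

2.62


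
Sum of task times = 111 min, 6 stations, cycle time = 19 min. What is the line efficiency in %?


Formula: Efficiency = Sum of Task Times / (N_stations * CT) * 100
Total station capacity = 6 stations * 19 min = 114 min
Efficiency = 111 / 114 * 100 = 97.4%

97.4%


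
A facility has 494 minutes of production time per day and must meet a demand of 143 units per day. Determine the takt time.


Formula: Takt Time = Available Production Time / Customer Demand
Takt = 494 min/day / 143 units/day
Takt = 3.45 min/unit

3.45 min/unit


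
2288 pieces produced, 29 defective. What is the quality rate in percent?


Formula: Quality Rate = Good Pieces / Total Pieces * 100
Good pieces = 2288 - 29 = 2259
QR = 2259 / 2288 * 100 = 98.7%

98.7%


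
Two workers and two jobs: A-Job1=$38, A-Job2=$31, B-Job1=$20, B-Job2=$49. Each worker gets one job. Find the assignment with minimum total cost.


Option 1: A->1 + B->2 = $38 + $49 = $87
Option 2: A->2 + B->1 = $31 + $20 = $51
Min cost = min($87, $51) = $51

$51


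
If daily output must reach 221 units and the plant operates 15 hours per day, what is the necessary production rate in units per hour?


Formula: Production Rate = Daily Demand / Available Hours
Rate = 221 units/day / 15 hours/day
Rate = 14.7 units/hour

14.7 units/hour


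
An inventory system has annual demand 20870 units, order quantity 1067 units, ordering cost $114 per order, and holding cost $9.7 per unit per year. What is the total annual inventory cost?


TC = 20870/1067 * 114 + 1067/2 * 9.7

$7404.73


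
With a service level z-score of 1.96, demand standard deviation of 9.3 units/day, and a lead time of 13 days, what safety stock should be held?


Formula: SS = z * sigma_d * sqrt(LT)
sqrt(LT) = sqrt(13) = 3.6056
SS = 1.96 * 9.3 * 3.6056
SS = 65.7 units

65.7 units


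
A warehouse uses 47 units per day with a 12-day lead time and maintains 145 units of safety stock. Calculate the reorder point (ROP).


Formula: ROP = (Daily Demand * Lead Time) + Safety Stock
Demand during lead time = 47 * 12 = 564 units
ROP = 564 + 145 = 709 units

709 units


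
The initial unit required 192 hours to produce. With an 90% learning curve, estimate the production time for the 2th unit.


Formula: T_n = T_1 * (learning_rate)^(log2(n)) where learning_rate = rate/100
Doublings = log2(2) = 1
T_n = 192 * 0.9^1
T_n = 192 * 0.9 = 172.8 hours

172.8 hours


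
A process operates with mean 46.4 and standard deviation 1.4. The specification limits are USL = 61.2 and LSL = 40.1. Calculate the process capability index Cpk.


Cpu = (61.2 - 46.4) / (3 * 1.4) = 3.52
Cpl = (46.4 - 40.1) / (3 * 1.4) = 1.5
Cpk = min(3.52, 1.5) = 1.5

1.5


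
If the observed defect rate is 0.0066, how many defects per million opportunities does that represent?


DPMO = defect_rate * 1000000 = 0.0066 * 1000000

6600


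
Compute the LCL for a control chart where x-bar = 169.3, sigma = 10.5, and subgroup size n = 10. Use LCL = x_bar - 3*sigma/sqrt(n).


LCL = 169.3 - 3 * 10.5 / sqrt(10)

159.34


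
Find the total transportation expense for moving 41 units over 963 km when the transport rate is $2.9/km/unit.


TC = dist * cost * units = 963 * 2.9 * 41 = $114500.70

$114500.70


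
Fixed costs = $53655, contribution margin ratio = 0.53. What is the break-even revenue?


Formula: BER = Fixed Costs / Contribution Margin Ratio
BER = $53655 / 0.53
BER = $101235.85 (to the nearest cent)

$101235.85


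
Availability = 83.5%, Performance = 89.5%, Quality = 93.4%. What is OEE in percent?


Formula: OEE = Availability * Performance * Quality / 10000
A * P = 83.5% * 89.5% / 100 = 74.73%
OEE = 74.73% * 93.4% / 100 = 69.8%

69.8%


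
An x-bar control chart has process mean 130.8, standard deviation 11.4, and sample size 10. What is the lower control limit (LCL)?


LCL = 130.8 - 3 * 11.4 / sqrt(10)

119.99


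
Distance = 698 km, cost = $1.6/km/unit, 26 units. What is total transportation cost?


TC = dist * cost * units = 698 * 1.6 * 26 = $29036.80

$29036.80


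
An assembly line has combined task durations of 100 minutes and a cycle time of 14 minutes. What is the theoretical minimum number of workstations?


Formula: N_min = ceil(Sum of Task Times / Cycle Time)
N_min = ceil(100 min / 14 min) = ceil(7.1429)
N_min = 8 stations

8


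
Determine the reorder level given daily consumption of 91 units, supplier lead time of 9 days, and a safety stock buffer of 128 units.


Formula: ROP = (Daily Demand * Lead Time) + Safety Stock
Demand during lead time = 91 * 9 = 819 units
ROP = 819 + 128 = 947 units

947 units


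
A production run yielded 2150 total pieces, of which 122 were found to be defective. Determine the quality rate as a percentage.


Formula: Quality Rate = Good Pieces / Total Pieces * 100
Good pieces = 2150 - 122 = 2028
QR = 2028 / 2150 * 100 = 94.3%

94.3%


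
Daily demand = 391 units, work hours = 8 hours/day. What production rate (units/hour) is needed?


Formula: Production Rate = Daily Demand / Available Hours
Rate = 391 units/day / 8 hours/day
Rate = 48.9 units/hour

48.9 units/hour


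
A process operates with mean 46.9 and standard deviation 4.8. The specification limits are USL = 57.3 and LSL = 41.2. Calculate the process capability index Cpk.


Cpu = (57.3 - 46.9) / (3 * 4.8) = 0.72
Cpl = (46.9 - 41.2) / (3 * 4.8) = 0.4
Cpk = min(0.72, 0.4) = 0.4

0.4


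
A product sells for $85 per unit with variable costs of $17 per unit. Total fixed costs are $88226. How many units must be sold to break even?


Formula: BEQ = Fixed Costs / (Price - Variable Cost)
Contribution margin = $85 - $17 = $68/unit
BEQ = ceil($88226 / $68/unit) = ceil(1297.44) = 1298 units

1298 units
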